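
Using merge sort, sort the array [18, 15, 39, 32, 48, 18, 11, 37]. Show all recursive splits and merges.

Merge sort trace:

Split: [18, 15, 39, 32, 48, 18, 11, 37] -> [18, 15, 39, 32] and [48, 18, 11, 37]
  Split: [18, 15, 39, 32] -> [18, 15] and [39, 32]
    Split: [18, 15] -> [18] and [15]
    Merge: [18] + [15] -> [15, 18]
    Split: [39, 32] -> [39] and [32]
    Merge: [39] + [32] -> [32, 39]
  Merge: [15, 18] + [32, 39] -> [15, 18, 32, 39]
  Split: [48, 18, 11, 37] -> [48, 18] and [11, 37]
    Split: [48, 18] -> [48] and [18]
    Merge: [48] + [18] -> [18, 48]
    Split: [11, 37] -> [11] and [37]
    Merge: [11] + [37] -> [11, 37]
  Merge: [18, 48] + [11, 37] -> [11, 18, 37, 48]
Merge: [15, 18, 32, 39] + [11, 18, 37, 48] -> [11, 15, 18, 18, 32, 37, 39, 48]

Final sorted array: [11, 15, 18, 18, 32, 37, 39, 48]

The merge sort proceeds by recursively splitting the array and merging sorted halves.
After all merges, the sorted array is [11, 15, 18, 18, 32, 37, 39, 48].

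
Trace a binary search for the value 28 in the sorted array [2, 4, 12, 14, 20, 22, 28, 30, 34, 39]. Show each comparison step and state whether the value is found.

Binary search for 28 in [2, 4, 12, 14, 20, 22, 28, 30, 34, 39]:

lo=0, hi=9, mid=4, arr[mid]=20 -> 20 < 28, search right half
lo=5, hi=9, mid=7, arr[mid]=30 -> 30 > 28, search left half
lo=5, hi=6, mid=5, arr[mid]=22 -> 22 < 28, search right half
lo=6, hi=6, mid=6, arr[mid]=28 -> Found target at index 6!

Binary search finds 28 at index 6 after 4 comparisons. The search repeatedly halves the search space by comparing with the middle element.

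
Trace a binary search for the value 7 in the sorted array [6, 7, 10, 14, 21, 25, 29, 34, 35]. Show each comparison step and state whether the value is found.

Binary search for 7 in [6, 7, 10, 14, 21, 25, 29, 34, 35]:

lo=0, hi=8, mid=4, arr[mid]=21 -> 21 > 7, search left half
lo=0, hi=3, mid=1, arr[mid]=7 -> Found target at index 1!

Binary search finds 7 at index 1 after 2 comparisons. The search repeatedly halves the search space by comparing with the middle element.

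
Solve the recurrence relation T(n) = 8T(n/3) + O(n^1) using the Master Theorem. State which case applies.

Master Theorem for T(n) = 8T(n/3) + O(n^1):

a = 8, b = 3, c = 1
log_b(a) = log_3(8) = 1.8928

Case 1: c = 1 < log_3(8) = 1.8928
T(n) = O(n^(log_3 8))

For T(n) = 8T(n/3) + O(n^1): log_3(8) = 1.8928. This is Case 1 of the Master Theorem (c < log_b(a), work dominated by leaves), giving O(n^(log_3 8)).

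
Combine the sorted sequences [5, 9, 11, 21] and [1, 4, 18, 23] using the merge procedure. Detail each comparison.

Merging process:

Compare 5 vs 1: take 1 from right. Merged: [1]
Compare 5 vs 4: take 4 from right. Merged: [1, 4]
Compare 5 vs 18: take 5 from left. Merged: [1, 4, 5]
Compare 9 vs 18: take 9 from left. Merged: [1, 4, 5, 9]
Compare 11 vs 18: take 11 from left. Merged: [1, 4, 5, 9, 11]
Compare 21 vs 18: take 18 from right. Merged: [1, 4, 5, 9, 11, 18]
Compare 21 vs 23: take 21 from left. Merged: [1, 4, 5, 9, 11, 18, 21]
Append remaining from right: [23]. Merged: [1, 4, 5, 9, 11, 18, 21, 23]

Final merged array: [1, 4, 5, 9, 11, 18, 21, 23]
Total comparisons: 7

The merged array is [1, 4, 5, 9, 11, 18, 21, 23], requiring 7 comparisons. The merge step runs in O(n) time where n is the total number of elements.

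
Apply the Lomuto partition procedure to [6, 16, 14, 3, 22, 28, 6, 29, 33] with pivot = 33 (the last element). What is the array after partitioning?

Lomuto partition with pivot = 33:

Initial array: [6, 16, 14, 3, 22, 28, 6, 29, 33]

arr[0]=6 <= 33: swap with position 0, array becomes [6, 16, 14, 3, 22, 28, 6, 29, 33]
arr[1]=16 <= 33: swap with position 1, array becomes [6, 16, 14, 3, 22, 28, 6, 29, 33]
arr[2]=14 <= 33: swap with position 2, array becomes [6, 16, 14, 3, 22, 28, 6, 29, 33]
arr[3]=3 <= 33: swap with position 3, array becomes [6, 16, 14, 3, 22, 28, 6, 29, 33]
arr[4]=22 <= 33: swap with position 4, array becomes [6, 16, 14, 3, 22, 28, 6, 29, 33]
arr[5]=28 <= 33: swap with position 5, array becomes [6, 16, 14, 3, 22, 28, 6, 29, 33]
arr[6]=6 <= 33: swap with position 6, array becomes [6, 16, 14, 3, 22, 28, 6, 29, 33]
arr[7]=29 <= 33: swap with position 7, array becomes [6, 16, 14, 3, 22, 28, 6, 29, 33]

Place pivot at position 8: [6, 16, 14, 3, 22, 28, 6, 29, 33]
Pivot position: 8

After partitioning with pivot 33, the array becomes [6, 16, 14, 3, 22, 28, 6, 29, 33]. The pivot is placed at index 8. All elements to the left of the pivot are <= 33, and all elements to the right are > 33.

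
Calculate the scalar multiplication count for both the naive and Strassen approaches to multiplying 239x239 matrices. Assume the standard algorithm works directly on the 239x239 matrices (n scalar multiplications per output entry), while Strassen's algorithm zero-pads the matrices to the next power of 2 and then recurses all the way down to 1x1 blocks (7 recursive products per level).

Matrix multiplication for 239x239 matrices:

Strassen's algorithm requires power-of-2 dimensions. Pad 239x239 to 256x256 (next power of 2).

Standard algorithm: 239^3 = 13651919 multiplications
Strassen's algorithm: 7^(log2(256)) = 7^8 = 5764801 multiplications
Savings: 13651919 - 5764801 = 7887118 multiplications

Standard: 13651919 multiplications (239^3). Strassen: 5764801 multiplications (7^8, after padding to 256x256). Strassen reduces 8 recursive multiplications to 7 at each level.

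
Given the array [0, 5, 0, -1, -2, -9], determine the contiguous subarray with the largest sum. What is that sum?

Using Kadane's algorithm on [0, 5, 0, -1, -2, -9]:

Scanning through the array:
Position 1 (value 5): max_ending_here = 5, max_so_far = 5
Position 2 (value 0): max_ending_here = 5, max_so_far = 5
Position 3 (value -1): max_ending_here = 4, max_so_far = 5
Position 4 (value -2): max_ending_here = 2, max_so_far = 5
Position 5 (value -9): max_ending_here = -7, max_so_far = 5

Maximum subarray: [0, 5]
Maximum sum: 5

The maximum subarray is [0, 5] with sum 5. This subarray runs from index 0 to index 1.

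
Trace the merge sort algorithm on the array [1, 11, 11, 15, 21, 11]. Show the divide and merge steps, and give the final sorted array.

Merge sort trace:

Split: [1, 11, 11, 15, 21, 11] -> [1, 11, 11] and [15, 21, 11]
  Split: [1, 11, 11] -> [1] and [11, 11]
    Split: [11, 11] -> [11] and [11]
    Merge: [11] + [11] -> [11, 11]
  Merge: [1] + [11, 11] -> [1, 11, 11]
  Split: [15, 21, 11] -> [15] and [21, 11]
    Split: [21, 11] -> [21] and [11]
    Merge: [21] + [11] -> [11, 21]
  Merge: [15] + [11, 21] -> [11, 15, 21]
Merge: [1, 11, 11] + [11, 15, 21] -> [1, 11, 11, 11, 15, 21]

Final sorted array: [1, 11, 11, 11, 15, 21]

The merge sort proceeds by recursively splitting the array and merging sorted halves.
After all merges, the sorted array is [1, 11, 11, 11, 15, 21].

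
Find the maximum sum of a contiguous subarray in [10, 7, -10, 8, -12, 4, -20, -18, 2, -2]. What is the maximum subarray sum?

Using Kadane's algorithm on [10, 7, -10, 8, -12, 4, -20, -18, 2, -2]:

Scanning through the array:
Position 1 (value 7): max_ending_here = 17, max_so_far = 17
Position 2 (value -10): max_ending_here = 7, max_so_far = 17
Position 3 (value 8): max_ending_here = 15, max_so_far = 17
Position 4 (value -12): max_ending_here = 3, max_so_far = 17
Position 5 (value 4): max_ending_here = 7, max_so_far = 17
Position 6 (value -20): max_ending_here = -13, max_so_far = 17
Position 7 (value -18): max_ending_here = -18, max_so_far = 17
Position 8 (value 2): max_ending_here = 2, max_so_far = 17
Position 9 (value -2): max_ending_here = 0, max_so_far = 17

Maximum subarray: [10, 7]
Maximum sum: 17

The maximum subarray is [10, 7] with sum 17. This subarray runs from index 0 to index 1.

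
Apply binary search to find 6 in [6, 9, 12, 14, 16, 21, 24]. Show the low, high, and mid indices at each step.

Binary search for 6 in [6, 9, 12, 14, 16, 21, 24]:

lo=0, hi=6, mid=3, arr[mid]=14 -> 14 > 6, search left half
lo=0, hi=2, mid=1, arr[mid]=9 -> 9 > 6, search left half
lo=0, hi=0, mid=0, arr[mid]=6 -> Found target at index 0!

Binary search finds 6 at index 0 after 3 comparisons. The search repeatedly halves the search space by comparing with the middle element.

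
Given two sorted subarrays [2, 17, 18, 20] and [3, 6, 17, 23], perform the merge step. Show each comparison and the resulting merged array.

Merging process:

Compare 2 vs 3: take 2 from left. Merged: [2]
Compare 17 vs 3: take 3 from right. Merged: [2, 3]
Compare 17 vs 6: take 6 from right. Merged: [2, 3, 6]
Compare 17 vs 17: take 17 from left. Merged: [2, 3, 6, 17]
Compare 18 vs 17: take 17 from right. Merged: [2, 3, 6, 17, 17]
Compare 18 vs 23: take 18 from left. Merged: [2, 3, 6, 17, 17, 18]
Compare 20 vs 23: take 20 from left. Merged: [2, 3, 6, 17, 17, 18, 20]
Append remaining from right: [23]. Merged: [2, 3, 6, 17, 17, 18, 20, 23]

Final merged array: [2, 3, 6, 17, 17, 18, 20, 23]
Total comparisons: 7

The merged array is [2, 3, 6, 17, 17, 18, 20, 23], requiring 7 comparisons. The merge step runs in O(n) time where n is the total number of elements.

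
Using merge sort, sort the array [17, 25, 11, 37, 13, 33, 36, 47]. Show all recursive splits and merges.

Merge sort trace:

Split: [17, 25, 11, 37, 13, 33, 36, 47] -> [17, 25, 11, 37] and [13, 33, 36, 47]
  Split: [17, 25, 11, 37] -> [17, 25] and [11, 37]
    Split: [17, 25] -> [17] and [25]
    Merge: [17] + [25] -> [17, 25]
    Split: [11, 37] -> [11] and [37]
    Merge: [11] + [37] -> [11, 37]
  Merge: [17, 25] + [11, 37] -> [11, 17, 25, 37]
  Split: [13, 33, 36, 47] -> [13, 33] and [36, 47]
    Split: [13, 33] -> [13] and [33]
    Merge: [13] + [33] -> [13, 33]
    Split: [36, 47] -> [36] and [47]
    Merge: [36] + [47] -> [36, 47]
  Merge: [13, 33] + [36, 47] -> [13, 33, 36, 47]
Merge: [11, 17, 25, 37] + [13, 33, 36, 47] -> [11, 13, 17, 25, 33, 36, 37, 47]

Final sorted array: [11, 13, 17, 25, 33, 36, 37, 47]

The merge sort proceeds by recursively splitting the array and merging sorted halves.
After all merges, the sorted array is [11, 13, 17, 25, 33, 36, 37, 47].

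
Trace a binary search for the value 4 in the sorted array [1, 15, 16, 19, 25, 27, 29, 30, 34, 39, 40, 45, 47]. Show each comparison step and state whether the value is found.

Binary search for 4 in [1, 15, 16, 19, 25, 27, 29, 30, 34, 39, 40, 45, 47]:

lo=0, hi=12, mid=6, arr[mid]=29 -> 29 > 4, search left half
lo=0, hi=5, mid=2, arr[mid]=16 -> 16 > 4, search left half
lo=0, hi=1, mid=0, arr[mid]=1 -> 1 < 4, search right half
lo=1, hi=1, mid=1, arr[mid]=15 -> 15 > 4, search left half
lo=1 > hi=0, target 4 not found

Binary search determines that 4 is not in the array after 4 comparisons. The search space was exhausted without finding the target.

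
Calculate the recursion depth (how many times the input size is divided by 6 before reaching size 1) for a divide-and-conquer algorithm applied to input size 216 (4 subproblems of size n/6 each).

For divide and conquer with division factor 6:

Problem sizes at each level:
Level 0: 216
Level 1: 36
Level 2: 6
Level 3: 1

The root is level 0 and the size-1 base case is level 3 (the tree spans levels 0 through 3, i.e. 4 levels counting the root), so the depth is the number of divisions: log_6(216) = 3

The recursion tree depth is log_6(216) = 3. At each level, the problem size is divided by 6, so it takes 3 divisions to reduce to a base case of size 1. The algorithm makes 4 recursive calls at each level.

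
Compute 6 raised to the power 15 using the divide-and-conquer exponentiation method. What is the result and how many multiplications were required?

Computing 6^15 by squaring (build up from 6^1; each line after the first costs one multiplication):

6^1 = 6
6^2 = (6^1)^2 = 6^2 = 36
6^3 = 6 * 6^2 = 6 * 36 = 216
6^6 = (6^3)^2 = 216^2 = 46656
6^7 = 6 * 6^6 = 6 * 46656 = 279936
6^14 = (6^7)^2 = 279936^2 = 78364164096
6^15 = 6 * 6^14 = 6 * 78364164096 = 470184984576

Result: 470184984576
Multiplications needed: 6 (6 lines after 6^1)

6^15 = 470184984576. Using exponentiation by squaring, this requires 6 multiplications. The key idea: if the exponent is even, square the half-power; if odd, multiply by the base once.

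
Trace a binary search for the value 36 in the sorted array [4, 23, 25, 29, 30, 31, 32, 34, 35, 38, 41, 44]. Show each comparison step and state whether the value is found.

Binary search for 36 in [4, 23, 25, 29, 30, 31, 32, 34, 35, 38, 41, 44]:

lo=0, hi=11, mid=5, arr[mid]=31 -> 31 < 36, search right half
lo=6, hi=11, mid=8, arr[mid]=35 -> 35 < 36, search right half
lo=9, hi=11, mid=10, arr[mid]=41 -> 41 > 36, search left half
lo=9, hi=9, mid=9, arr[mid]=38 -> 38 > 36, search left half
lo=9 > hi=8, target 36 not found

Binary search determines that 36 is not in the array after 4 comparisons. The search space was exhausted without finding the target.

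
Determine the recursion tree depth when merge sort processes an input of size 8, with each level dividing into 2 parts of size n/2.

For divide and conquer with division factor 2:

Problem sizes at each level:
Level 0: 8
Level 1: 4
Level 2: 2
Level 3: 1

The root is level 0 and the size-1 base case is level 3 (the tree spans levels 0 through 3, i.e. 4 levels counting the root), so the depth is the number of divisions: log_2(8) = 3

The recursion tree depth is log_2(8) = 3. At each level, the problem size is divided by 2, so it takes 3 divisions to reduce to a base case of size 1. The algorithm makes 2 recursive calls at each level.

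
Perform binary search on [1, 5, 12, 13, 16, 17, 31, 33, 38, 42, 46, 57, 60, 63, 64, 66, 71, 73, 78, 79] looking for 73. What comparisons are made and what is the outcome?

Binary search for 73 in [1, 5, 12, 13, 16, 17, 31, 33, 38, 42, 46, 57, 60, 63, 64, 66, 71, 73, 78, 79]:

lo=0, hi=19, mid=9, arr[mid]=42 -> 42 < 73, search right half
lo=10, hi=19, mid=14, arr[mid]=64 -> 64 < 73, search right half
lo=15, hi=19, mid=17, arr[mid]=73 -> Found target at index 17!

Binary search finds 73 at index 17 after 3 comparisons. The search repeatedly halves the search space by comparing with the middle element.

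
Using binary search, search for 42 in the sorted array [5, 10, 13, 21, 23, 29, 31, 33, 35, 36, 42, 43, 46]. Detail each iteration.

Binary search for 42 in [5, 10, 13, 21, 23, 29, 31, 33, 35, 36, 42, 43, 46]:

lo=0, hi=12, mid=6, arr[mid]=31 -> 31 < 42, search right half
lo=7, hi=12, mid=9, arr[mid]=36 -> 36 < 42, search right half
lo=10, hi=12, mid=11, arr[mid]=43 -> 43 > 42, search left half
lo=10, hi=10, mid=10, arr[mid]=42 -> Found target at index 10!

Binary search finds 42 at index 10 after 4 comparisons. The search repeatedly halves the search space by comparing with the middle element.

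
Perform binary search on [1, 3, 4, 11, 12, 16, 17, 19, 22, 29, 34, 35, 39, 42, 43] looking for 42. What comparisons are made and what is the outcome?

Binary search for 42 in [1, 3, 4, 11, 12, 16, 17, 19, 22, 29, 34, 35, 39, 42, 43]:

lo=0, hi=14, mid=7, arr[mid]=19 -> 19 < 42, search right half
lo=8, hi=14, mid=11, arr[mid]=35 -> 35 < 42, search right half
lo=12, hi=14, mid=13, arr[mid]=42 -> Found target at index 13!

Binary search finds 42 at index 13 after 3 comparisons. The search repeatedly halves the search space by comparing with the middle element.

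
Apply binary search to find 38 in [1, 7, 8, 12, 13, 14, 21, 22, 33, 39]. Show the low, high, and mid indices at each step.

Binary search for 38 in [1, 7, 8, 12, 13, 14, 21, 22, 33, 39]:

lo=0, hi=9, mid=4, arr[mid]=13 -> 13 < 38, search right half
lo=5, hi=9, mid=7, arr[mid]=22 -> 22 < 38, search right half
lo=8, hi=9, mid=8, arr[mid]=33 -> 33 < 38, search right half
lo=9, hi=9, mid=9, arr[mid]=39 -> 39 > 38, search left half
lo=9 > hi=8, target 38 not found

Binary search determines that 38 is not in the array after 4 comparisons. The search space was exhausted without finding the target.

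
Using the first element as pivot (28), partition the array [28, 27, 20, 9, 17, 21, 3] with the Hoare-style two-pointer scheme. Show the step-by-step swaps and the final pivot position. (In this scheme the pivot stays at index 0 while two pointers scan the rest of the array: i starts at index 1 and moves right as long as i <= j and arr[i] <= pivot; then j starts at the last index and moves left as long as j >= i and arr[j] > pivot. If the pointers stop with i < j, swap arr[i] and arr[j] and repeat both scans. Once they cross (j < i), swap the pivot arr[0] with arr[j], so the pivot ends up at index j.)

Hoare-style two-pointer partition with pivot = 28:

Initial array: [28, 27, 20, 9, 17, 21, 3]

Pointers start at i = 1, j = 6.
i ends at 7, j ends at 6: the pointers have crossed (j < i), so scanning stops.

Swap pivot arr[0] with arr[6] to place pivot at position 6: [3, 27, 20, 9, 17, 21, 28]
Pivot position: 6

After partitioning with pivot 28, the array becomes [3, 27, 20, 9, 17, 21, 28]. The pivot is placed at index 6. All elements to the left of the pivot are <= 28, and all elements to the right are > 28.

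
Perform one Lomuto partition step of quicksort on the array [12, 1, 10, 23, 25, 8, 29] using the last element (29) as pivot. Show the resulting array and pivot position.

Lomuto partition with pivot = 29:

Initial array: [12, 1, 10, 23, 25, 8, 29]

arr[0]=12 <= 29: swap with position 0, array becomes [12, 1, 10, 23, 25, 8, 29]
arr[1]=1 <= 29: swap with position 1, array becomes [12, 1, 10, 23, 25, 8, 29]
arr[2]=10 <= 29: swap with position 2, array becomes [12, 1, 10, 23, 25, 8, 29]
arr[3]=23 <= 29: swap with position 3, array becomes [12, 1, 10, 23, 25, 8, 29]
arr[4]=25 <= 29: swap with position 4, array becomes [12, 1, 10, 23, 25, 8, 29]
arr[5]=8 <= 29: swap with position 5, array becomes [12, 1, 10, 23, 25, 8, 29]

Place pivot at position 6: [12, 1, 10, 23, 25, 8, 29]
Pivot position: 6

After partitioning with pivot 29, the array becomes [12, 1, 10, 23, 25, 8, 29]. The pivot is placed at index 6. All elements to the left of the pivot are <= 29, and all elements to the right are > 29.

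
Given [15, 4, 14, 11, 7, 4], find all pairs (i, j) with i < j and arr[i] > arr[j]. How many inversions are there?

Finding inversions in [15, 4, 14, 11, 7, 4]:

(0, 1): arr[0]=15 > arr[1]=4
(0, 2): arr[0]=15 > arr[2]=14
(0, 3): arr[0]=15 > arr[3]=11
(0, 4): arr[0]=15 > arr[4]=7
(0, 5): arr[0]=15 > arr[5]=4
(2, 3): arr[2]=14 > arr[3]=11
(2, 4): arr[2]=14 > arr[4]=7
(2, 5): arr[2]=14 > arr[5]=4
(3, 4): arr[3]=11 > arr[4]=7
(3, 5): arr[3]=11 > arr[5]=4
(4, 5): arr[4]=7 > arr[5]=4

Total inversions: 11

The array has 11 inversion(s): (0,1), (0,2), (0,3), (0,4), (0,5), (2,3), (2,4), (2,5), (3,4), (3,5), (4,5). Each pair (i,j) satisfies i < j and arr[i] > arr[j].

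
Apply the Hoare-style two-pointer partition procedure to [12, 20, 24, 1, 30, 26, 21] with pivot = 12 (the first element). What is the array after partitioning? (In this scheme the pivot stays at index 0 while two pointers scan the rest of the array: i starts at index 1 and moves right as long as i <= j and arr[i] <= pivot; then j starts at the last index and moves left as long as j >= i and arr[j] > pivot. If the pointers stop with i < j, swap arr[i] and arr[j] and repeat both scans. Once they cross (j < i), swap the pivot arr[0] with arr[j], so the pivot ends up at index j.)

Hoare-style two-pointer partition with pivot = 12:

Initial array: [12, 20, 24, 1, 30, 26, 21]

Pointers start at i = 1, j = 6.
i stops at index 1 (arr[1]=20 > 12), j stops at index 3 (arr[3]=1 <= 12): swap arr[1] and arr[3], array becomes [12, 1, 24, 20, 30, 26, 21]
i ends at 2, j ends at 1: the pointers have crossed (j < i), so scanning stops.

Swap pivot arr[0] with arr[1] to place pivot at position 1: [1, 12, 24, 20, 30, 26, 21]
Pivot position: 1

After partitioning with pivot 12, the array becomes [1, 12, 24, 20, 30, 26, 21]. The pivot is placed at index 1. All elements to the left of the pivot are <= 12, and all elements to the right are > 12.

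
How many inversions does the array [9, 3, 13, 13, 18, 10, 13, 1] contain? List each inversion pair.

Finding inversions in [9, 3, 13, 13, 18, 10, 13, 1]:

(0, 1): arr[0]=9 > arr[1]=3
(0, 7): arr[0]=9 > arr[7]=1
(1, 7): arr[1]=3 > arr[7]=1
(2, 5): arr[2]=13 > arr[5]=10
(2, 7): arr[2]=13 > arr[7]=1
(3, 5): arr[3]=13 > arr[5]=10
(3, 7): arr[3]=13 > arr[7]=1
(4, 5): arr[4]=18 > arr[5]=10
(4, 6): arr[4]=18 > arr[6]=13
(4, 7): arr[4]=18 > arr[7]=1
(5, 7): arr[5]=10 > arr[7]=1
(6, 7): arr[6]=13 > arr[7]=1

Total inversions: 12

The array has 12 inversion(s): (0,1), (0,7), (1,7), (2,5), (2,7), (3,5), (3,7), (4,5), (4,6), (4,7), (5,7), (6,7). Each pair (i,j) satisfies i < j and arr[i] > arr[j].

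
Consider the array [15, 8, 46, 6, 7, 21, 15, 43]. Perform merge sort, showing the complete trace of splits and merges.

Merge sort trace:

Split: [15, 8, 46, 6, 7, 21, 15, 43] -> [15, 8, 46, 6] and [7, 21, 15, 43]
  Split: [15, 8, 46, 6] -> [15, 8] and [46, 6]
    Split: [15, 8] -> [15] and [8]
    Merge: [15] + [8] -> [8, 15]
    Split: [46, 6] -> [46] and [6]
    Merge: [46] + [6] -> [6, 46]
  Merge: [8, 15] + [6, 46] -> [6, 8, 15, 46]
  Split: [7, 21, 15, 43] -> [7, 21] and [15, 43]
    Split: [7, 21] -> [7] and [21]
    Merge: [7] + [21] -> [7, 21]
    Split: [15, 43] -> [15] and [43]
    Merge: [15] + [43] -> [15, 43]
  Merge: [7, 21] + [15, 43] -> [7, 15, 21, 43]
Merge: [6, 8, 15, 46] + [7, 15, 21, 43] -> [6, 7, 8, 15, 15, 21, 43, 46]

Final sorted array: [6, 7, 8, 15, 15, 21, 43, 46]

The merge sort proceeds by recursively splitting the array and merging sorted halves.
After all merges, the sorted array is [6, 7, 8, 15, 15, 21, 43, 46].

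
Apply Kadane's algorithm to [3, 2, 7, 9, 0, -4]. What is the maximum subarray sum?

Using Kadane's algorithm on [3, 2, 7, 9, 0, -4]:

Scanning through the array:
Position 1 (value 2): max_ending_here = 5, max_so_far = 5
Position 2 (value 7): max_ending_here = 12, max_so_far = 12
Position 3 (value 9): max_ending_here = 21, max_so_far = 21
Position 4 (value 0): max_ending_here = 21, max_so_far = 21
Position 5 (value -4): max_ending_here = 17, max_so_far = 21

Maximum subarray: [3, 2, 7, 9]
Maximum sum: 21

The maximum subarray is [3, 2, 7, 9] with sum 21. This subarray runs from index 0 to index 3.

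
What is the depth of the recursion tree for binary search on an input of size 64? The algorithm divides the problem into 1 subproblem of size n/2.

For divide and conquer with division factor 2:

Problem sizes at each level:
Level 0: 64
Level 1: 32
Level 2: 16
Level 3: 8
Level 4: 4
Level 5: 2
Level 6: 1

The root is level 0 and the size-1 base case is level 6 (the tree spans levels 0 through 6, i.e. 7 levels counting the root), so the depth is the number of divisions: log_2(64) = 6

The recursion tree depth is log_2(64) = 6. At each level, the problem size is divided by 2, so it takes 6 divisions to reduce to a base case of size 1. The algorithm makes 1 recursive call at each level.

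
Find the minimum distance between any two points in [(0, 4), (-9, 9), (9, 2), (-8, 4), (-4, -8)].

Computing all pairwise distances among 5 points:

d((0, 4), (-9, 9)) = 10.2956
d((0, 4), (9, 2)) = 9.2195
d((0, 4), (-8, 4)) = 8.0
d((0, 4), (-4, -8)) = 12.6491
d((-9, 9), (9, 2)) = 19.3132
d((-9, 9), (-8, 4)) = 5.099 <-- minimum
d((-9, 9), (-4, -8)) = 17.72
d((9, 2), (-8, 4)) = 17.1172
d((9, 2), (-4, -8)) = 16.4012
d((-8, 4), (-4, -8)) = 12.6491

Closest pair: (-9, 9) and (-8, 4) with distance 5.099

The closest pair is (-9, 9) and (-8, 4) with Euclidean distance 5.099. For 5 points, brute-force pairwise comparison is shown above. For large n, the divide-and-conquer algorithm (sort by x, recurse on halves, check the dividing strip) achieves O(n log n).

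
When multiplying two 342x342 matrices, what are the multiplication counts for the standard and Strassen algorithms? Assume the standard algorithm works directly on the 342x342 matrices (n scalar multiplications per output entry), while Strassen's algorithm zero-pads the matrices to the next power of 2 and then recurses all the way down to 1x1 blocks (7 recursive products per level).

Matrix multiplication for 342x342 matrices:

Strassen's algorithm requires power-of-2 dimensions. Pad 342x342 to 512x512 (next power of 2).

Standard algorithm: 342^3 = 40001688 multiplications
Strassen's algorithm: 7^(log2(512)) = 7^9 = 40353607 multiplications
Difference: 40001688 - 40353607 = -351919 (Strassen uses MORE here due to padding overhead — for small or just-over-power-of-2 n, padding can outweigh the per-level savings)

Standard: 40001688 multiplications (342^3). Strassen: 40353607 multiplications (7^9, after padding to 512x512). Strassen reduces 8 recursive multiplications to 7 at each level.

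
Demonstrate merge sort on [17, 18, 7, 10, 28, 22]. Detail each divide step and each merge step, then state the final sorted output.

Merge sort trace:

Split: [17, 18, 7, 10, 28, 22] -> [17, 18, 7] and [10, 28, 22]
  Split: [17, 18, 7] -> [17] and [18, 7]
    Split: [18, 7] -> [18] and [7]
    Merge: [18] + [7] -> [7, 18]
  Merge: [17] + [7, 18] -> [7, 17, 18]
  Split: [10, 28, 22] -> [10] and [28, 22]
    Split: [28, 22] -> [28] and [22]
    Merge: [28] + [22] -> [22, 28]
  Merge: [10] + [22, 28] -> [10, 22, 28]
Merge: [7, 17, 18] + [10, 22, 28] -> [7, 10, 17, 18, 22, 28]

Final sorted array: [7, 10, 17, 18, 22, 28]

The merge sort proceeds by recursively splitting the array and merging sorted halves.
After all merges, the sorted array is [7, 10, 17, 18, 22, 28].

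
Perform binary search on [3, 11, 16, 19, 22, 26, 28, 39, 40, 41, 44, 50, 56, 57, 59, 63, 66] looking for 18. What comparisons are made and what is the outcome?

Binary search for 18 in [3, 11, 16, 19, 22, 26, 28, 39, 40, 41, 44, 50, 56, 57, 59, 63, 66]:

lo=0, hi=16, mid=8, arr[mid]=40 -> 40 > 18, search left half
lo=0, hi=7, mid=3, arr[mid]=19 -> 19 > 18, search left half
lo=0, hi=2, mid=1, arr[mid]=11 -> 11 < 18, search right half
lo=2, hi=2, mid=2, arr[mid]=16 -> 16 < 18, search right half
lo=3 > hi=2, target 18 not found

Binary search determines that 18 is not in the array after 4 comparisons. The search space was exhausted without finding the target.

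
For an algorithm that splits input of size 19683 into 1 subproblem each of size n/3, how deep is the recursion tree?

For divide and conquer with division factor 3:

Problem sizes at each level:
Level 0: 19683
Level 1: 6561
Level 2: 2187
Level 3: 729
Level 4: 243
Level 5: 81
Level 6: 27
Level 7: 9
Level 8: 3
Level 9: 1

The root is level 0 and the size-1 base case is level 9 (the tree spans levels 0 through 9, i.e. 10 levels counting the root), so the depth is the number of divisions: log_3(19683) = 9

The recursion tree depth is log_3(19683) = 9. At each level, the problem size is divided by 3, so it takes 9 divisions to reduce to a base case of size 1. The algorithm makes 1 recursive call at each level.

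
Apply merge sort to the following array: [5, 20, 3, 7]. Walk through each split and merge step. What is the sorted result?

Merge sort trace:

Split: [5, 20, 3, 7] -> [5, 20] and [3, 7]
  Split: [5, 20] -> [5] and [20]
  Merge: [5] + [20] -> [5, 20]
  Split: [3, 7] -> [3] and [7]
  Merge: [3] + [7] -> [3, 7]
Merge: [5, 20] + [3, 7] -> [3, 5, 7, 20]

Final sorted array: [3, 5, 7, 20]

The merge sort proceeds by recursively splitting the array and merging sorted halves.
After all merges, the sorted array is [3, 5, 7, 20].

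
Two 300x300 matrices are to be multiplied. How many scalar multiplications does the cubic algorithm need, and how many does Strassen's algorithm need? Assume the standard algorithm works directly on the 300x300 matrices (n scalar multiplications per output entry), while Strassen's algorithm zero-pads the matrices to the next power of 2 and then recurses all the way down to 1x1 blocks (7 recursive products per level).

Matrix multiplication for 300x300 matrices:

Strassen's algorithm requires power-of-2 dimensions. Pad 300x300 to 512x512 (next power of 2).

Standard algorithm: 300^3 = 27000000 multiplications
Strassen's algorithm: 7^(log2(512)) = 7^9 = 40353607 multiplications
Difference: 27000000 - 40353607 = -13353607 (Strassen uses MORE here due to padding overhead — for small or just-over-power-of-2 n, padding can outweigh the per-level savings)

Standard: 27000000 multiplications (300^3). Strassen: 40353607 multiplications (7^9, after padding to 512x512). Strassen reduces 8 recursive multiplications to 7 at each level.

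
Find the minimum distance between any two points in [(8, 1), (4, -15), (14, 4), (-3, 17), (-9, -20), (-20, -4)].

Computing all pairwise distances among 6 points:

d((8, 1), (4, -15)) = 16.4924
d((8, 1), (14, 4)) = 6.7082 <-- minimum
d((8, 1), (-3, 17)) = 19.4165
d((8, 1), (-9, -20)) = 27.0185
d((8, 1), (-20, -4)) = 28.4429
d((4, -15), (14, 4)) = 21.4709
d((4, -15), (-3, 17)) = 32.7567
d((4, -15), (-9, -20)) = 13.9284
d((4, -15), (-20, -4)) = 26.4008
d((14, 4), (-3, 17)) = 21.4009
d((14, 4), (-9, -20)) = 33.2415
d((14, 4), (-20, -4)) = 34.9285
d((-3, 17), (-9, -20)) = 37.4833
d((-3, 17), (-20, -4)) = 27.0185
d((-9, -20), (-20, -4)) = 19.4165

Closest pair: (8, 1) and (14, 4) with distance 6.7082

The closest pair is (8, 1) and (14, 4) with Euclidean distance 6.7082. For 6 points, brute-force pairwise comparison is shown above. For large n, the divide-and-conquer algorithm (sort by x, recurse on halves, check the dividing strip) achieves O(n log n).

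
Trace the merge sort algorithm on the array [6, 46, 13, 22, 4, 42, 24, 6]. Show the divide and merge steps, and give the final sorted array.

Merge sort trace:

Split: [6, 46, 13, 22, 4, 42, 24, 6] -> [6, 46, 13, 22] and [4, 42, 24, 6]
  Split: [6, 46, 13, 22] -> [6, 46] and [13, 22]
    Split: [6, 46] -> [6] and [46]
    Merge: [6] + [46] -> [6, 46]
    Split: [13, 22] -> [13] and [22]
    Merge: [13] + [22] -> [13, 22]
  Merge: [6, 46] + [13, 22] -> [6, 13, 22, 46]
  Split: [4, 42, 24, 6] -> [4, 42] and [24, 6]
    Split: [4, 42] -> [4] and [42]
    Merge: [4] + [42] -> [4, 42]
    Split: [24, 6] -> [24] and [6]
    Merge: [24] + [6] -> [6, 24]
  Merge: [4, 42] + [6, 24] -> [4, 6, 24, 42]
Merge: [6, 13, 22, 46] + [4, 6, 24, 42] -> [4, 6, 6, 13, 22, 24, 42, 46]

Final sorted array: [4, 6, 6, 13, 22, 24, 42, 46]

The merge sort proceeds by recursively splitting the array and merging sorted halves.
After all merges, the sorted array is [4, 6, 6, 13, 22, 24, 42, 46].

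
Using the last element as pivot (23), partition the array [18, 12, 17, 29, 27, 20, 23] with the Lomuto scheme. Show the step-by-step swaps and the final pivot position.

Lomuto partition with pivot = 23:

Initial array: [18, 12, 17, 29, 27, 20, 23]

arr[0]=18 <= 23: swap with position 0, array becomes [18, 12, 17, 29, 27, 20, 23]
arr[1]=12 <= 23: swap with position 1, array becomes [18, 12, 17, 29, 27, 20, 23]
arr[2]=17 <= 23: swap with position 2, array becomes [18, 12, 17, 29, 27, 20, 23]
arr[3]=29 > 23: no swap
arr[4]=27 > 23: no swap
arr[5]=20 <= 23: swap with position 3, array becomes [18, 12, 17, 20, 27, 29, 23]

Place pivot at position 4: [18, 12, 17, 20, 23, 29, 27]
Pivot position: 4

After partitioning with pivot 23, the array becomes [18, 12, 17, 20, 23, 29, 27]. The pivot is placed at index 4. All elements to the left of the pivot are <= 23, and all elements to the right are > 23.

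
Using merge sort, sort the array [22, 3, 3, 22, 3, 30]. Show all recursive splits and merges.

Merge sort trace:

Split: [22, 3, 3, 22, 3, 30] -> [22, 3, 3] and [22, 3, 30]
  Split: [22, 3, 3] -> [22] and [3, 3]
    Split: [3, 3] -> [3] and [3]
    Merge: [3] + [3] -> [3, 3]
  Merge: [22] + [3, 3] -> [3, 3, 22]
  Split: [22, 3, 30] -> [22] and [3, 30]
    Split: [3, 30] -> [3] and [30]
    Merge: [3] + [30] -> [3, 30]
  Merge: [22] + [3, 30] -> [3, 22, 30]
Merge: [3, 3, 22] + [3, 22, 30] -> [3, 3, 3, 22, 22, 30]

Final sorted array: [3, 3, 3, 22, 22, 30]

The merge sort proceeds by recursively splitting the array and merging sorted halves.
After all merges, the sorted array is [3, 3, 3, 22, 22, 30].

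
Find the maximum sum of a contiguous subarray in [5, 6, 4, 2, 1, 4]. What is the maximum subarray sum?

Using Kadane's algorithm on [5, 6, 4, 2, 1, 4]:

Scanning through the array:
Position 1 (value 6): max_ending_here = 11, max_so_far = 11
Position 2 (value 4): max_ending_here = 15, max_so_far = 15
Position 3 (value 2): max_ending_here = 17, max_so_far = 17
Position 4 (value 1): max_ending_here = 18, max_so_far = 18
Position 5 (value 4): max_ending_here = 22, max_so_far = 22

Maximum subarray: [5, 6, 4, 2, 1, 4]
Maximum sum: 22

The maximum subarray is [5, 6, 4, 2, 1, 4] with sum 22. This subarray runs from index 0 to index 5.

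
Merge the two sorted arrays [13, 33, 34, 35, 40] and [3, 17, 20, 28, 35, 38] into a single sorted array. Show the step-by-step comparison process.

Merging process:

Compare 13 vs 3: take 3 from right. Merged: [3]
Compare 13 vs 17: take 13 from left. Merged: [3, 13]
Compare 33 vs 17: take 17 from right. Merged: [3, 13, 17]
Compare 33 vs 20: take 20 from right. Merged: [3, 13, 17, 20]
Compare 33 vs 28: take 28 from right. Merged: [3, 13, 17, 20, 28]
Compare 33 vs 35: take 33 from left. Merged: [3, 13, 17, 20, 28, 33]
Compare 34 vs 35: take 34 from left. Merged: [3, 13, 17, 20, 28, 33, 34]
Compare 35 vs 35: take 35 from left. Merged: [3, 13, 17, 20, 28, 33, 34, 35]
Compare 40 vs 35: take 35 from right. Merged: [3, 13, 17, 20, 28, 33, 34, 35, 35]
Compare 40 vs 38: take 38 from right. Merged: [3, 13, 17, 20, 28, 33, 34, 35, 35, 38]
Append remaining from left: [40]. Merged: [3, 13, 17, 20, 28, 33, 34, 35, 35, 38, 40]

Final merged array: [3, 13, 17, 20, 28, 33, 34, 35, 35, 38, 40]
Total comparisons: 10

The merged array is [3, 13, 17, 20, 28, 33, 34, 35, 35, 38, 40], requiring 10 comparisons. The merge step runs in O(n) time where n is the total number of elements.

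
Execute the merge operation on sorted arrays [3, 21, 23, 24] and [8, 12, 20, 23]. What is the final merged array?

Merging process:

Compare 3 vs 8: take 3 from left. Merged: [3]
Compare 21 vs 8: take 8 from right. Merged: [3, 8]
Compare 21 vs 12: take 12 from right. Merged: [3, 8, 12]
Compare 21 vs 20: take 20 from right. Merged: [3, 8, 12, 20]
Compare 21 vs 23: take 21 from left. Merged: [3, 8, 12, 20, 21]
Compare 23 vs 23: take 23 from left. Merged: [3, 8, 12, 20, 21, 23]
Compare 24 vs 23: take 23 from right. Merged: [3, 8, 12, 20, 21, 23, 23]
Append remaining from left: [24]. Merged: [3, 8, 12, 20, 21, 23, 23, 24]

Final merged array: [3, 8, 12, 20, 21, 23, 23, 24]
Total comparisons: 7

The merged array is [3, 8, 12, 20, 21, 23, 23, 24], requiring 7 comparisons. The merge step runs in O(n) time where n is the total number of elements.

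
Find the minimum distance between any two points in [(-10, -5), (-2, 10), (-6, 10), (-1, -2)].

Computing all pairwise distances among 4 points:

d((-10, -5), (-2, 10)) = 17.0
d((-10, -5), (-6, 10)) = 15.5242
d((-10, -5), (-1, -2)) = 9.4868
d((-2, 10), (-6, 10)) = 4.0 <-- minimum
d((-2, 10), (-1, -2)) = 12.0416
d((-6, 10), (-1, -2)) = 13.0

Closest pair: (-2, 10) and (-6, 10) with distance 4.0

The closest pair is (-2, 10) and (-6, 10) with Euclidean distance 4.0. For 4 points, brute-force pairwise comparison is shown above. For large n, the divide-and-conquer algorithm (sort by x, recurse on halves, check the dividing strip) achieves O(n log n).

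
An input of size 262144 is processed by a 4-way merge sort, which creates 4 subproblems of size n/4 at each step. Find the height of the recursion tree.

For divide and conquer with division factor 4:

Problem sizes at each level:
Level 0: 262144
Level 1: 65536
Level 2: 16384
Level 3: 4096
Level 4: 1024
Level 5: 256
Level 6: 64
Level 7: 16
Level 8: 4
Level 9: 1

The root is level 0 and the size-1 base case is level 9 (the tree spans levels 0 through 9, i.e. 10 levels counting the root), so the depth is the number of divisions: log_4(262144) = 9

The recursion tree depth is log_4(262144) = 9. At each level, the problem size is divided by 4, so it takes 9 divisions to reduce to a base case of size 1. The algorithm makes 4 recursive calls at each level.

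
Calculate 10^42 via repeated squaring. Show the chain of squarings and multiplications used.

Computing 10^42 by squaring (build up from 10^1; each line after the first costs one multiplication):

10^1 = 10
10^2 = (10^1)^2 = 10^2 = 100
10^4 = (10^2)^2 = 100^2 = 10000
10^5 = 10 * 10^4 = 10 * 10000 = 100000
10^10 = (10^5)^2 = 100000^2 = 10000000000
10^20 = (10^10)^2 = 10000000000^2 = 100000000000000000000
10^21 = 10 * 10^20 = 10 * 100000000000000000000 = 1000000000000000000000
10^42 = (10^21)^2 = 1000000000000000000000^2 = 1000000000000000000000000000000000000000000

Result: 1000000000000000000000000000000000000000000
Multiplications needed: 7 (7 lines after 10^1)

10^42 = 1000000000000000000000000000000000000000000. Using exponentiation by squaring, this requires 7 multiplications. The key idea: if the exponent is even, square the half-power; if odd, multiply by the base once.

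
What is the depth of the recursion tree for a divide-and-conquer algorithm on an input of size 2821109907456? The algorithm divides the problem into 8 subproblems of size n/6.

For divide and conquer with division factor 6:

Problem sizes at each level:
Level 0: 2821109907456
Level 1: 470184984576
Level 2: 78364164096
Level 3: 13060694016
Level 4: 2176782336
Level 5: 362797056
Level 6: 60466176
Level 7: 10077696
Level 8: 1679616
Level 9: 279936
Level 10: 46656
Level 11: 7776
Level 12: 1296
Level 13: 216
Level 14: 36
Level 15: 6
Level 16: 1

The root is level 0 and the size-1 base case is level 16 (the tree spans levels 0 through 16, i.e. 17 levels counting the root), so the depth is the number of divisions: log_6(2821109907456) = 16

The recursion tree depth is log_6(2821109907456) = 16. At each level, the problem size is divided by 6, so it takes 16 divisions to reduce to a base case of size 1. The algorithm makes 8 recursive calls at each level.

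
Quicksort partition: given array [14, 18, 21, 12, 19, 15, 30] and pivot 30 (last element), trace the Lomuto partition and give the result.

Lomuto partition with pivot = 30:

Initial array: [14, 18, 21, 12, 19, 15, 30]

arr[0]=14 <= 30: swap with position 0, array becomes [14, 18, 21, 12, 19, 15, 30]
arr[1]=18 <= 30: swap with position 1, array becomes [14, 18, 21, 12, 19, 15, 30]
arr[2]=21 <= 30: swap with position 2, array becomes [14, 18, 21, 12, 19, 15, 30]
arr[3]=12 <= 30: swap with position 3, array becomes [14, 18, 21, 12, 19, 15, 30]
arr[4]=19 <= 30: swap with position 4, array becomes [14, 18, 21, 12, 19, 15, 30]
arr[5]=15 <= 30: swap with position 5, array becomes [14, 18, 21, 12, 19, 15, 30]

Place pivot at position 6: [14, 18, 21, 12, 19, 15, 30]
Pivot position: 6

After partitioning with pivot 30, the array becomes [14, 18, 21, 12, 19, 15, 30]. The pivot is placed at index 6. All elements to the left of the pivot are <= 30, and all elements to the right are > 30.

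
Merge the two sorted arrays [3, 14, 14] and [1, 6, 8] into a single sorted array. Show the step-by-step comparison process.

Merging process:

Compare 3 vs 1: take 1 from right. Merged: [1]
Compare 3 vs 6: take 3 from left. Merged: [1, 3]
Compare 14 vs 6: take 6 from right. Merged: [1, 3, 6]
Compare 14 vs 8: take 8 from right. Merged: [1, 3, 6, 8]
Append remaining from left: [14, 14]. Merged: [1, 3, 6, 8, 14, 14]

Final merged array: [1, 3, 6, 8, 14, 14]
Total comparisons: 4

The merged array is [1, 3, 6, 8, 14, 14], requiring 4 comparisons. The merge step runs in O(n) time where n is the total number of elements.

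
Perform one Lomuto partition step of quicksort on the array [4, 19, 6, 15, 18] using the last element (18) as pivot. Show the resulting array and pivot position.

Lomuto partition with pivot = 18:

Initial array: [4, 19, 6, 15, 18]

arr[0]=4 <= 18: swap with position 0, array becomes [4, 19, 6, 15, 18]
arr[1]=19 > 18: no swap
arr[2]=6 <= 18: swap with position 1, array becomes [4, 6, 19, 15, 18]
arr[3]=15 <= 18: swap with position 2, array becomes [4, 6, 15, 19, 18]

Place pivot at position 3: [4, 6, 15, 18, 19]
Pivot position: 3

After partitioning with pivot 18, the array becomes [4, 6, 15, 18, 19]. The pivot is placed at index 3. All elements to the left of the pivot are <= 18, and all elements to the right are > 18.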